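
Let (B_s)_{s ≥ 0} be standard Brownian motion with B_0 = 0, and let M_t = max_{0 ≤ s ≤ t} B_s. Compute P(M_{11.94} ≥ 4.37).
P(M_{11.94} ≥ 4.37) = 2·P(B_{11.94} ≥ 4.37) = 2(1 − Φ(4.37/√11.94)) ≈ 0.2060

By the reflection principle for Brownian motion, P(M_t ≥ a) = 2 · P(B_t ≥ a) for a ≥ 0. Since B_t ~ N(0, t), P(B_t ≥ 4.37) = 1 − Φ(4.37/√t) = 1 − Φ(4.37/√11.94) = 1 − Φ(1.2647). So
  P(M_{11.94} ≥ 4.37) = 2(1 − Φ(1.2647)) ≈ 0.2060.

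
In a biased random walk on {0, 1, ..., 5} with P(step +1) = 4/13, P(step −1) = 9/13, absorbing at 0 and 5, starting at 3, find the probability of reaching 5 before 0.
P(hit 5 before 0) = (1 − (9/4)^3) / (1 − (9/4)^5) = 2128/11605

Let u_k denote P(reach 5 before 0 | start at k). Boundary: u_0 = 0, u_5 = 1. Recurrence: u_k = 4/13·u_{k+1} + 9/13·u_{k-1} for 1 ≤ k ≤ 4. Try u_k = A + B·r^k with r = q/p = (9/13)/(4/13) = 9/4. Substitution satisfies the recurrence; boundary conditions give:
  u_k = (1 − r^k) / (1 − r^N) = (1 − (9/4)^3) / (1 − (9/4)^5) = 2128/11605.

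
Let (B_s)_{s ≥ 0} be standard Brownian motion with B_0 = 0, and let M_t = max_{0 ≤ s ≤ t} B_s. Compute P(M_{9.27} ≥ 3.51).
P(M_{9.27} ≥ 3.51) = 2·P(B_{9.27} ≥ 3.51) = 2(1 − Φ(3.51/√9.27)) ≈ 0.2490

By the reflection principle for Brownian motion, P(M_t ≥ a) = 2 · P(B_t ≥ a) for a ≥ 0. Since B_t ~ N(0, t), P(B_t ≥ 3.51) = 1 − Φ(3.51/√t) = 1 − Φ(3.51/√9.27) = 1 − Φ(1.1528). So
  P(M_{9.27} ≥ 3.51) = 2(1 − Φ(1.1528)) ≈ 0.2490.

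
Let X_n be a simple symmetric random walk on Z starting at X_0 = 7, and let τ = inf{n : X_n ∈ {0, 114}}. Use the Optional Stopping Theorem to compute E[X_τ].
E[X_τ] = 7

X_n is a martingale and τ is a bounded-mean stopping time (indeed τ is finite a.s. with bounded expectation since the walk is in a bounded region). By the OST, E[X_τ] = E[X_0] = 7. Equivalently: E[X_τ] = 114 · P(hit 114 first) + 0 · P(hit 0 first) = 114 · (7/114) = 7.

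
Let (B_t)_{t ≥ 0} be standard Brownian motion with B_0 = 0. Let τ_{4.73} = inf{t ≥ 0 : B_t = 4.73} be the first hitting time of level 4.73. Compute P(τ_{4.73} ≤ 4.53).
P(τ_{4.73} ≤ 4.53) = 2(1 − Φ(4.73/√4.53)) = 2(1 − Φ(2.2223)) ≈ 0.0263

By the reflection principle for standard BM, P(τ_b ≤ t) = 2 · P(B_t ≥ b). Since B_t ~ N(0, t), P(B_t ≥ 4.73) = 1 − Φ(4.73/√t) = 1 − Φ(4.73/√4.53) = 1 − Φ(2.2223) ≈ 0.01313. Doubling: P(τ_{4.73} ≤ 4.53) ≈ 2 · 0.01313 = 0.02626 ≈ 0.0263.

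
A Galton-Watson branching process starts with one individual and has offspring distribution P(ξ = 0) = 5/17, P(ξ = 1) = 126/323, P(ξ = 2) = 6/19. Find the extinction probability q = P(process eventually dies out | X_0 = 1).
q = 95/102

The pgf is f(s) = 5/17 + 126/323·s + 6/19·s². The extinction probability q is the smallest fixed point of f in [0, 1]. Setting s = f(s):
  6/19·s² + (126/323 − 1)·s + 5/17 = 0
  6/19·s² − (5/17 + 6/19)·s + 5/17 = 0
which factors as (s − 1)·(6/19·s − 5/17) = 0, giving roots s = 1 and s = (5/17)/(6/19) = 95/102.
Mean offspring μ = 126/323 + 2·6/19 = 330/323 > 1 (supercritical), so q < 1. The extinction probability is the smaller root: q = (5/17)/(6/19) = 95/102.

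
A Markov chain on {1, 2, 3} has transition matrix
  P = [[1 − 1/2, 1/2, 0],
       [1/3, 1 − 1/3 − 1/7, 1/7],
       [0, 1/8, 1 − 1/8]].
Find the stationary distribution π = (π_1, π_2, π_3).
π = (14/59, 21/59, 24/59)

This is a birth-death chain on three states, which satisfies detailed balance: π_1 · P_{12} = π_2 · P_{21} and π_2 · P_{23} = π_3 · P_{32}.
From π_1 · 1/2 = π_2 · 1/3: π_2/π_1 = (1/2)/(1/3) = 3/2.
From π_2 · 1/7 = π_3 · 1/8: π_3/π_2 = (1/7)/(1/8) = 8/7.
Take π_1 proportional to 1; then unnormalized π = (1, 3/2, 12/7). Normalize by dividing by the sum 59/14:
  π = (14/59, 21/59, 24/59).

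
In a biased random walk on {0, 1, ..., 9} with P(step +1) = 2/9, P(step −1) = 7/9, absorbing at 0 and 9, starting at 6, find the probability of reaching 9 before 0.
P(hit 9 before 0) = (1 − (7/2)^6) / (1 − (7/2)^9) = 2808/120457

Let u_k denote P(reach 9 before 0 | start at k). Boundary: u_0 = 0, u_9 = 1. Recurrence: u_k = 2/9·u_{k+1} + 7/9·u_{k-1} for 1 ≤ k ≤ 8. Try u_k = A + B·r^k with r = q/p = (7/9)/(2/9) = 7/2. Substitution satisfies the recurrence; boundary conditions give:
  u_k = (1 − r^k) / (1 − r^N) = (1 − (7/2)^6) / (1 − (7/2)^9) = 2808/120457.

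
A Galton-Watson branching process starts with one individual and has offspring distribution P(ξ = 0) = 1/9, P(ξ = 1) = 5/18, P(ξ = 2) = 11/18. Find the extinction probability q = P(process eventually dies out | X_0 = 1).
q = 2/11

The pgf is f(s) = 1/9 + 5/18·s + 11/18·s². The extinction probability q is the smallest fixed point of f in [0, 1]. Setting s = f(s):
  11/18·s² + (5/18 − 1)·s + 1/9 = 0
  11/18·s² − (1/9 + 11/18)·s + 1/9 = 0
which factors as (s − 1)·(11/18·s − 1/9) = 0, giving roots s = 1 and s = (1/9)/(11/18) = 2/11.
Mean offspring μ = 5/18 + 2·11/18 = 3/2 > 1 (supercritical), so q < 1. The extinction probability is the smaller root: q = (1/9)/(11/18) = 2/11.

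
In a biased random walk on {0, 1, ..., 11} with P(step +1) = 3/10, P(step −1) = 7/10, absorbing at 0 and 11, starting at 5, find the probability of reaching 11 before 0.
P(hit 11 before 0) = (1 − (7/3)^5) / (1 − (7/3)^11) = 3018789/494287399

Let u_k denote P(reach 11 before 0 | start at k). Boundary: u_0 = 0, u_11 = 1. Recurrence: u_k = 3/10·u_{k+1} + 7/10·u_{k-1} for 1 ≤ k ≤ 10. Try u_k = A + B·r^k with r = q/p = (7/10)/(3/10) = 7/3. Substitution satisfies the recurrence; boundary conditions give:
  u_k = (1 − r^k) / (1 − r^N) = (1 − (7/3)^5) / (1 − (7/3)^11) = 3018789/494287399.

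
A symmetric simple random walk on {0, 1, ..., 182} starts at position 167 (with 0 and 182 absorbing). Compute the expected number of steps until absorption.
E[τ | X_0 = 167] = 2505

Let v_k = E[τ | X_0 = k]. Boundary: v_0 = v_182 = 0. Recurrence: v_k = 1 + (v_{k-1} + v_{k+1})/2 for 1 ≤ k ≤ 181. The particular solution to v_k − (v_{k-1} + v_{k+1})/2 = 1 is v_k = −k^2. Adding homogeneous solution A + B k and matching boundaries gives v_k = k (182 − k). Substituting k = 167: v_167 = 167 · 15 = 2505.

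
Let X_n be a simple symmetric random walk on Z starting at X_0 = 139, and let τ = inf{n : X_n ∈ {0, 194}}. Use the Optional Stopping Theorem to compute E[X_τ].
E[X_τ] = 139

X_n is a martingale and τ is a bounded-mean stopping time (indeed τ is finite a.s. with bounded expectation since the walk is in a bounded region). By the OST, E[X_τ] = E[X_0] = 139. Equivalently: E[X_τ] = 194 · P(hit 194 first) + 0 · P(hit 0 first) = 194 · (139/194) = 139.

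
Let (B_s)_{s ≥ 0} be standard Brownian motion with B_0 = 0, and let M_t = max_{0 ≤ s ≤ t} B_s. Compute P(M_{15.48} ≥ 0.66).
P(M_{15.48} ≥ 0.66) = 2·P(B_{15.48} ≥ 0.66) = 2(1 − Φ(0.66/√15.48)) ≈ 0.8668

By the reflection principle for Brownian motion, P(M_t ≥ a) = 2 · P(B_t ≥ a) for a ≥ 0. Since B_t ~ N(0, t), P(B_t ≥ 0.66) = 1 − Φ(0.66/√t) = 1 − Φ(0.66/√15.48) = 1 − Φ(0.1677). So
  P(M_{15.48} ≥ 0.66) = 2(1 − Φ(0.1677)) ≈ 0.8668.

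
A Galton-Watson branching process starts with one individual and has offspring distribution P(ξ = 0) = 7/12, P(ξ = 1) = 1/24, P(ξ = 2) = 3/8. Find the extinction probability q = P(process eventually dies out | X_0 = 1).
q = 1

Mean offspring μ = 0·7/12 + 1·1/24 + 2·3/8 = 19/24 ≤ 1. For μ ≤ 1 with offspring not concentrated at 1, the Galton-Watson process goes extinct almost surely, so q = 1.
(Algebraic check: The pgf is f(s) = 7/12 + 1/24·s + 3/8·s². The extinction probability q is the smallest fixed point of f in [0, 1]. Setting s = f(s):
  3/8·s² + (1/24 − 1)·s + 7/12 = 0
  3/8·s² − (7/12 + 3/8)·s + 7/12 = 0
which factors as (s − 1)·(3/8·s − 7/12) = 0, giving roots s = 1 and s = (7/12)/(3/8) = 14/9. Since 14/9 ≥ 1, the smallest root in [0, 1] is s = 1.)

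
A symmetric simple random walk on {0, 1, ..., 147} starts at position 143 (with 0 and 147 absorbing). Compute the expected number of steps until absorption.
E[τ | X_0 = 143] = 572

Let v_k = E[τ | X_0 = k]. Boundary: v_0 = v_147 = 0. Recurrence: v_k = 1 + (v_{k-1} + v_{k+1})/2 for 1 ≤ k ≤ 146. The particular solution to v_k − (v_{k-1} + v_{k+1})/2 = 1 is v_k = −k^2. Adding homogeneous solution A + B k and matching boundaries gives v_k = k (147 − k). Substituting k = 143: v_143 = 143 · 4 = 572.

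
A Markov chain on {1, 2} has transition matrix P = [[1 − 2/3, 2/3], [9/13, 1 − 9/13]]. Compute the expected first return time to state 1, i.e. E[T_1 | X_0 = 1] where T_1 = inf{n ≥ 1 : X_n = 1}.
E[T_1 | X_0 = 1] = 1/π_1 = 53/27

For an irreducible recurrent Markov chain with stationary distribution π, E[T_i | X_0 = i] = 1/π_i (Kac's formula). Here π_1 = (9/13)/(2/3 + 9/13) = (9/13)/(53/39) = 27/53, so E[T_1 | X_0 = 1] = 1/π_1 = (2/3 + 9/13)/(9/13) = (53/39)/(9/13) = 53/27.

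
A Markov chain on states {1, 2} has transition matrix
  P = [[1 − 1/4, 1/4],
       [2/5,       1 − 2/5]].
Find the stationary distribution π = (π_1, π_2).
π_1 = 8/13, π_2 = 5/13

Solve πP = π with π_1 + π_2 = 1. From πP = π: π_1 · (1 − 1/4) + π_2 · 2/5 = π_1 ⇒ π_2 · 2/5 = π_1 · 1/4 ⇒ π_2/π_1 = (1/4)/(2/5) = 5/8. Together with π_1 + π_2 = 1:
  π_1 = (2/5)/(1/4 + 2/5) = (2/5)/(13/20) = 8/13,
  π_2 = (1/4)/(1/4 + 2/5) = (1/4)/(13/20) = 5/13.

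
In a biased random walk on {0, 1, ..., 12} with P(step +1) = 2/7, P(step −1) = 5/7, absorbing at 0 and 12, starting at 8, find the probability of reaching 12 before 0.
P(hit 12 before 0) = (1 − (5/2)^8) / (1 − (5/2)^12) = 10256/400881

Let u_k denote P(reach 12 before 0 | start at k). Boundary: u_0 = 0, u_12 = 1. Recurrence: u_k = 2/7·u_{k+1} + 5/7·u_{k-1} for 1 ≤ k ≤ 11. Try u_k = A + B·r^k with r = q/p = (5/7)/(2/7) = 5/2. Substitution satisfies the recurrence; boundary conditions give:
  u_k = (1 − r^k) / (1 − r^N) = (1 − (5/2)^8) / (1 − (5/2)^12) = 10256/400881.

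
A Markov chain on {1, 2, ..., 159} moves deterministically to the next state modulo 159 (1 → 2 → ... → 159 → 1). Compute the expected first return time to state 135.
E[T_135 | X_0 = 135] = 159

The chain cycles deterministically, so starting at state 135 it returns in exactly 159 steps. Equivalently, the stationary distribution is uniform π_j = 1/159 for every state j, so by Kac's formula E[T_135] = 1/π_135 = 159.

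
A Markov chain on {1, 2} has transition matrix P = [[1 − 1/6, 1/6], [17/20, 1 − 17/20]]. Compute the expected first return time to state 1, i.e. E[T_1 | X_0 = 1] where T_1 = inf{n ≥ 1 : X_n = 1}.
E[T_1 | X_0 = 1] = 1/π_1 = 61/51

For an irreducible recurrent Markov chain with stationary distribution π, E[T_i | X_0 = i] = 1/π_i (Kac's formula). Here π_1 = (17/20)/(1/6 + 17/20) = (17/20)/(61/60) = 51/61, so E[T_1 | X_0 = 1] = 1/π_1 = (1/6 + 17/20)/(17/20) = (61/60)/(17/20) = 61/51.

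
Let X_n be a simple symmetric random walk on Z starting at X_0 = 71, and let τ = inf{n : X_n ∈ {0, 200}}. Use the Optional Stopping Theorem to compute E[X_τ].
E[X_τ] = 71

X_n is a martingale and τ is a bounded-mean stopping time (indeed τ is finite a.s. with bounded expectation since the walk is in a bounded region). By the OST, E[X_τ] = E[X_0] = 71. Equivalently: E[X_τ] = 200 · P(hit 200 first) + 0 · P(hit 0 first) = 200 · (71/200) = 71.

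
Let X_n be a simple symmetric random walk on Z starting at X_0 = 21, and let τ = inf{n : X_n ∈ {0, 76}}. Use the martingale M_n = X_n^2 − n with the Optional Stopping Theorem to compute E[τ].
E[τ] = 1155

M_n = X_n^2 − n is a martingale (since E[X_{n+1}^2 | F_n] = X_n^2 + 1). By OST (τ has finite mean in a bounded region), E[M_τ] = E[M_0] = X_0^2 − 0 = 21^2 = 441. Also E[M_τ] = E[X_τ^2] − E[τ]. The walk exits at 0 or 76, with P(hit 76 first) = 21/76, so E[X_τ^2] = 76^2 · 21/76 + 0 = 1596. Thus E[τ] = E[X_τ^2] − E[M_τ] = 1596 − 441 = 1155 = 21(76 − 21) = 1155.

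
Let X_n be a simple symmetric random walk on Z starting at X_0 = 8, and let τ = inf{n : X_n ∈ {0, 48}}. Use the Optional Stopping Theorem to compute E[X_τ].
E[X_τ] = 8

X_n is a martingale and τ is a bounded-mean stopping time (indeed τ is finite a.s. with bounded expectation since the walk is in a bounded region). By the OST, E[X_τ] = E[X_0] = 8. Equivalently: E[X_τ] = 48 · P(hit 48 first) + 0 · P(hit 0 first) = 48 · (8/48) = 8.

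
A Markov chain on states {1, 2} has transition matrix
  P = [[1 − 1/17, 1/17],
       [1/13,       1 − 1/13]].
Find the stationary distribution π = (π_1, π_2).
π_1 = 17/30, π_2 = 13/30

Solve πP = π with π_1 + π_2 = 1. From πP = π: π_1 · (1 − 1/17) + π_2 · 1/13 = π_1 ⇒ π_2 · 1/13 = π_1 · 1/17 ⇒ π_2/π_1 = (1/17)/(1/13) = 13/17. Together with π_1 + π_2 = 1:
  π_1 = (1/13)/(1/17 + 1/13) = (1/13)/(30/221) = 17/30,
  π_2 = (1/17)/(1/17 + 1/13) = (1/17)/(30/221) = 13/30.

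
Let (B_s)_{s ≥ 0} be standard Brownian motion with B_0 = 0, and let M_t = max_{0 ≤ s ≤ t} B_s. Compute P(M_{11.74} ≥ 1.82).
P(M_{11.74} ≥ 1.82) = 2·P(B_{11.74} ≥ 1.82) = 2(1 − Φ(1.82/√11.74)) ≈ 0.5953

By the reflection principle for Brownian motion, P(M_t ≥ a) = 2 · P(B_t ≥ a) for a ≥ 0. Since B_t ~ N(0, t), P(B_t ≥ 1.82) = 1 − Φ(1.82/√t) = 1 − Φ(1.82/√11.74) = 1 − Φ(0.5312). So
  P(M_{11.74} ≥ 1.82) = 2(1 − Φ(0.5312)) ≈ 0.5953.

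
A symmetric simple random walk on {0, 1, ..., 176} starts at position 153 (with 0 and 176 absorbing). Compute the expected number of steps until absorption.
E[τ | X_0 = 153] = 3519

Let v_k = E[τ | X_0 = k]. Boundary: v_0 = v_176 = 0. Recurrence: v_k = 1 + (v_{k-1} + v_{k+1})/2 for 1 ≤ k ≤ 175. The particular solution to v_k − (v_{k-1} + v_{k+1})/2 = 1 is v_k = −k^2. Adding homogeneous solution A + B k and matching boundaries gives v_k = k (176 − k). Substituting k = 153: v_153 = 153 · 23 = 3519.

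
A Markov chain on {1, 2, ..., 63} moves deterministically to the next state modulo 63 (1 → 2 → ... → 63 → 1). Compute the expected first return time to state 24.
E[T_24 | X_0 = 24] = 63

The chain cycles deterministically, so starting at state 24 it returns in exactly 63 steps. Equivalently, the stationary distribution is uniform π_j = 1/63 for every state j, so by Kac's formula E[T_24] = 1/π_24 = 63.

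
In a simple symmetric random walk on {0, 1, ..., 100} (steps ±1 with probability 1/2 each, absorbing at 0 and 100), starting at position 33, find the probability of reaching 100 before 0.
P(hit 100 before 0) = 33/100

Let u_k = P(hit 100 before 0 | start at k). Then u_0 = 0, u_100 = 1, and u_k = u_{k-1}/2 + u_{k+1}/2 for 1 ≤ k ≤ 99. This harmonic recurrence is solved by u_k = k/100, giving u_33 = 33/100.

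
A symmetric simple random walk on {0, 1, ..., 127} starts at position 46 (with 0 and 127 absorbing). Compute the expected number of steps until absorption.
E[τ | X_0 = 46] = 3726

Let v_k = E[τ | X_0 = k]. Boundary: v_0 = v_127 = 0. Recurrence: v_k = 1 + (v_{k-1} + v_{k+1})/2 for 1 ≤ k ≤ 126. The particular solution to v_k − (v_{k-1} + v_{k+1})/2 = 1 is v_k = −k^2. Adding homogeneous solution A + B k and matching boundaries gives v_k = k (127 − k). Substituting k = 46: v_46 = 46 · 81 = 3726.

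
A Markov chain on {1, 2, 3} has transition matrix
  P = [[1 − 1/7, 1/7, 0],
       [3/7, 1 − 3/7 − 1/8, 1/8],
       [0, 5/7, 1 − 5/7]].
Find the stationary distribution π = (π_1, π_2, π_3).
π = (120/167, 40/167, 7/167)

This is a birth-death chain on three states, which satisfies detailed balance: π_1 · P_{12} = π_2 · P_{21} and π_2 · P_{23} = π_3 · P_{32}.
From π_1 · 1/7 = π_2 · 3/7: π_2/π_1 = (1/7)/(3/7) = 1/3.
From π_2 · 1/8 = π_3 · 5/7: π_3/π_2 = (1/8)/(5/7) = 7/40.
Take π_1 proportional to 1; then unnormalized π = (1, 1/3, 7/120). Normalize by dividing by the sum 167/120:
  π = (120/167, 40/167, 7/167).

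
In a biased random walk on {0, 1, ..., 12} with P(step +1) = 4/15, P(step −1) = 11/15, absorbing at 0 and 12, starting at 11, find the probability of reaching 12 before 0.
P(hit 12 before 0) = (1 − (11/4)^11) / (1 − (11/4)^12) = 163032843604/448344514215

Let u_k denote P(reach 12 before 0 | start at k). Boundary: u_0 = 0, u_12 = 1. Recurrence: u_k = 4/15·u_{k+1} + 11/15·u_{k-1} for 1 ≤ k ≤ 11. Try u_k = A + B·r^k with r = q/p = (11/15)/(4/15) = 11/4. Substitution satisfies the recurrence; boundary conditions give:
  u_k = (1 − r^k) / (1 − r^N) = (1 − (11/4)^11) / (1 − (11/4)^12) = 163032843604/448344514215.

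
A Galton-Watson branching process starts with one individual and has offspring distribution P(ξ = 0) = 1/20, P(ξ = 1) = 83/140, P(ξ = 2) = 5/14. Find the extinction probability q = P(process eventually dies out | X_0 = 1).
q = 7/50

The pgf is f(s) = 1/20 + 83/140·s + 5/14·s². The extinction probability q is the smallest fixed point of f in [0, 1]. Setting s = f(s):
  5/14·s² + (83/140 − 1)·s + 1/20 = 0
  5/14·s² − (1/20 + 5/14)·s + 1/20 = 0
which factors as (s − 1)·(5/14·s − 1/20) = 0, giving roots s = 1 and s = (1/20)/(5/14) = 7/50.
Mean offspring μ = 83/140 + 2·5/14 = 183/140 > 1 (supercritical), so q < 1. The extinction probability is the smaller root: q = (1/20)/(5/14) = 7/50.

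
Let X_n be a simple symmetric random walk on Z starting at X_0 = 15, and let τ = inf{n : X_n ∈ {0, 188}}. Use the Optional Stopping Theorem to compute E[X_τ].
E[X_τ] = 15

X_n is a martingale and τ is a bounded-mean stopping time (indeed τ is finite a.s. with bounded expectation since the walk is in a bounded region). By the OST, E[X_τ] = E[X_0] = 15. Equivalently: E[X_τ] = 188 · P(hit 188 first) + 0 · P(hit 0 first) = 188 · (15/188) = 15.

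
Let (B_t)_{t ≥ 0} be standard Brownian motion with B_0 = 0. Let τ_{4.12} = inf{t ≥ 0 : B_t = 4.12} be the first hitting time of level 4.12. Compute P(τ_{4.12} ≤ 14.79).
P(τ_{4.12} ≤ 14.79) = 2(1 − Φ(4.12/√14.79)) = 2(1 − Φ(1.0713)) ≈ 0.2840

By the reflection principle for standard BM, P(τ_b ≤ t) = 2 · P(B_t ≥ b). Since B_t ~ N(0, t), P(B_t ≥ 4.12) = 1 − Φ(4.12/√t) = 1 − Φ(4.12/√14.79) = 1 − Φ(1.0713) ≈ 0.14202. Doubling: P(τ_{4.12} ≤ 14.79) ≈ 2 · 0.14202 = 0.28404 ≈ 0.2840.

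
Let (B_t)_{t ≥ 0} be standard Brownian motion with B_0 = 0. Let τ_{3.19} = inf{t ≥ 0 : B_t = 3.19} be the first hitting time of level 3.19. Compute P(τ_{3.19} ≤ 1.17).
P(τ_{3.19} ≤ 1.17) = 2(1 − Φ(3.19/√1.17)) = 2(1 − Φ(2.9492)) ≈ 0.0032

By the reflection principle for standard BM, P(τ_b ≤ t) = 2 · P(B_t ≥ b). Since B_t ~ N(0, t), P(B_t ≥ 3.19) = 1 − Φ(3.19/√t) = 1 − Φ(3.19/√1.17) = 1 − Φ(2.9492) ≈ 0.00159. Doubling: P(τ_{3.19} ≤ 1.17) ≈ 2 · 0.00159 = 0.00318 ≈ 0.0032.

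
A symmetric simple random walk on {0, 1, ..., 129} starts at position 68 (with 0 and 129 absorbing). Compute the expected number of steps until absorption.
E[τ | X_0 = 68] = 4148

Let v_k = E[τ | X_0 = k]. Boundary: v_0 = v_129 = 0. Recurrence: v_k = 1 + (v_{k-1} + v_{k+1})/2 for 1 ≤ k ≤ 128. The particular solution to v_k − (v_{k-1} + v_{k+1})/2 = 1 is v_k = −k^2. Adding homogeneous solution A + B k and matching boundaries gives v_k = k (129 − k). Substituting k = 68: v_68 = 68 · 61 = 4148.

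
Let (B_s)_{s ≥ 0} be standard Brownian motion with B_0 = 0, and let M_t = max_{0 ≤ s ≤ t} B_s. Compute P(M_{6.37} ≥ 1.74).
P(M_{6.37} ≥ 1.74) = 2·P(B_{6.37} ≥ 1.74) = 2(1 − Φ(1.74/√6.37)) ≈ 0.4906

By the reflection principle for Brownian motion, P(M_t ≥ a) = 2 · P(B_t ≥ a) for a ≥ 0. Since B_t ~ N(0, t), P(B_t ≥ 1.74) = 1 − Φ(1.74/√t) = 1 − Φ(1.74/√6.37) = 1 − Φ(0.6894). So
  P(M_{6.37} ≥ 1.74) = 2(1 − Φ(0.6894)) ≈ 0.4906.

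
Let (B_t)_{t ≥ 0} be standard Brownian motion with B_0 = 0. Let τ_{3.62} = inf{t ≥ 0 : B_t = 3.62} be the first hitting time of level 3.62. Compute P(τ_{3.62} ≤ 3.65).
P(τ_{3.62} ≤ 3.65) = 2(1 − Φ(3.62/√3.65)) = 2(1 − Φ(1.8948)) ≈ 0.0581

By the reflection principle for standard BM, P(τ_b ≤ t) = 2 · P(B_t ≥ b). Since B_t ~ N(0, t), P(B_t ≥ 3.62) = 1 − Φ(3.62/√t) = 1 − Φ(3.62/√3.65) = 1 − Φ(1.8948) ≈ 0.02906. Doubling: P(τ_{3.62} ≤ 3.65) ≈ 2 · 0.02906 = 0.05812 ≈ 0.0581.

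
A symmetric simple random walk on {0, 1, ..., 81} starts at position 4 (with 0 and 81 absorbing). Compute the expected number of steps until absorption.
E[τ | X_0 = 4] = 308

Let v_k = E[τ | X_0 = k]. Boundary: v_0 = v_81 = 0. Recurrence: v_k = 1 + (v_{k-1} + v_{k+1})/2 for 1 ≤ k ≤ 80. The particular solution to v_k − (v_{k-1} + v_{k+1})/2 = 1 is v_k = −k^2. Adding homogeneous solution A + B k and matching boundaries gives v_k = k (81 − k). Substituting k = 4: v_4 = 4 · 77 = 308.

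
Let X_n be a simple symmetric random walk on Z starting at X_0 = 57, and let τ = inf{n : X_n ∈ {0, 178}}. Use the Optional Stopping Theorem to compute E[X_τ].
E[X_τ] = 57

X_n is a martingale and τ is a bounded-mean stopping time (indeed τ is finite a.s. with bounded expectation since the walk is in a bounded region). By the OST, E[X_τ] = E[X_0] = 57. Equivalently: E[X_τ] = 178 · P(hit 178 first) + 0 · P(hit 0 first) = 178 · (57/178) = 57.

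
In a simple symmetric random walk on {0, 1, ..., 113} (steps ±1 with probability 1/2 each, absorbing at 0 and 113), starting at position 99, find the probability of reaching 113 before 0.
P(hit 113 before 0) = 99/113

Let u_k = P(hit 113 before 0 | start at k). Then u_0 = 0, u_113 = 1, and u_k = u_{k-1}/2 + u_{k+1}/2 for 1 ≤ k ≤ 112. This harmonic recurrence is solved by u_k = k/113, giving u_99 = 99/113.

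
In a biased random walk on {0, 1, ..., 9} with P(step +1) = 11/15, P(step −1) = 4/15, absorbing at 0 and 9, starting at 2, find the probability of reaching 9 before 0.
P(hit 9 before 0) = (1 − (4/11)^2) / (1 − (4/11)^9) = 292307565/336812221

Let u_k denote P(reach 9 before 0 | start at k). Boundary: u_0 = 0, u_9 = 1. Recurrence: u_k = 11/15·u_{k+1} + 4/15·u_{k-1} for 1 ≤ k ≤ 8. Try u_k = A + B·r^k with r = q/p = (4/15)/(11/15) = 4/11. Substitution satisfies the recurrence; boundary conditions give:
  u_k = (1 − r^k) / (1 − r^N) = (1 − (4/11)^2) / (1 − (4/11)^9) = 292307565/336812221.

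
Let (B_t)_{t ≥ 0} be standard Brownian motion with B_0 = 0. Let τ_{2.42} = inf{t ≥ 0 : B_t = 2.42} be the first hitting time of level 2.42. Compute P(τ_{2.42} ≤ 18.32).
P(τ_{2.42} ≤ 18.32) = 2(1 − Φ(2.42/√18.32)) = 2(1 − Φ(0.5654)) ≈ 0.5718

By the reflection principle for standard BM, P(τ_b ≤ t) = 2 · P(B_t ≥ b). Since B_t ~ N(0, t), P(B_t ≥ 2.42) = 1 − Φ(2.42/√t) = 1 − Φ(2.42/√18.32) = 1 − Φ(0.5654) ≈ 0.28590. Doubling: P(τ_{2.42} ≤ 18.32) ≈ 2 · 0.28590 = 0.57180 ≈ 0.5718.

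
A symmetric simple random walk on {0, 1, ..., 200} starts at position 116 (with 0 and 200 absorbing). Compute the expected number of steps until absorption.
E[τ | X_0 = 116] = 9744

Let v_k = E[τ | X_0 = k]. Boundary: v_0 = v_200 = 0. Recurrence: v_k = 1 + (v_{k-1} + v_{k+1})/2 for 1 ≤ k ≤ 199. The particular solution to v_k − (v_{k-1} + v_{k+1})/2 = 1 is v_k = −k^2. Adding homogeneous solution A + B k and matching boundaries gives v_k = k (200 − k). Substituting k = 116: v_116 = 116 · 84 = 9744.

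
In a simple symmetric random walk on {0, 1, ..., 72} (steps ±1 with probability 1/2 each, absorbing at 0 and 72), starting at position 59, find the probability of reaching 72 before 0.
P(hit 72 before 0) = 59/72

Let u_k = P(hit 72 before 0 | start at k). Then u_0 = 0, u_72 = 1, and u_k = u_{k-1}/2 + u_{k+1}/2 for 1 ≤ k ≤ 71. This harmonic recurrence is solved by u_k = k/72, giving u_59 = 59/72.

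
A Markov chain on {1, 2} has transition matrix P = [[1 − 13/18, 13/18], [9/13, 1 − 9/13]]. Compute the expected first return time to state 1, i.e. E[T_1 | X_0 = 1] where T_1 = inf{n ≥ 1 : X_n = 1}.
E[T_1 | X_0 = 1] = 1/π_1 = 331/162

For an irreducible recurrent Markov chain with stationary distribution π, E[T_i | X_0 = i] = 1/π_i (Kac's formula). Here π_1 = (9/13)/(13/18 + 9/13) = (9/13)/(331/234) = 162/331, so E[T_1 | X_0 = 1] = 1/π_1 = (13/18 + 9/13)/(9/13) = (331/234)/(9/13) = 331/162.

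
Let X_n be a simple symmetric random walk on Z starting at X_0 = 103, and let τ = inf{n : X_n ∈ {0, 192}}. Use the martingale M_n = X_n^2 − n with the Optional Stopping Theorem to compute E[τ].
E[τ] = 9167

M_n = X_n^2 − n is a martingale (since E[X_{n+1}^2 | F_n] = X_n^2 + 1). By OST (τ has finite mean in a bounded region), E[M_τ] = E[M_0] = X_0^2 − 0 = 103^2 = 10609. Also E[M_τ] = E[X_τ^2] − E[τ]. The walk exits at 0 or 192, with P(hit 192 first) = 103/192, so E[X_τ^2] = 192^2 · 103/192 + 0 = 19776. Thus E[τ] = E[X_τ^2] − E[M_τ] = 19776 − 10609 = 9167 = 103(192 − 103) = 9167.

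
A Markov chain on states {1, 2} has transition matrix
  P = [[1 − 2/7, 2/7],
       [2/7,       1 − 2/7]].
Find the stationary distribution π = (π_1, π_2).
π_1 = 1/2, π_2 = 1/2

Solve πP = π with π_1 + π_2 = 1. From πP = π: π_1 · (1 − 2/7) + π_2 · 2/7 = π_1 ⇒ π_2 · 2/7 = π_1 · 2/7 ⇒ π_2/π_1 = (2/7)/(2/7) = 1. Together with π_1 + π_2 = 1:
  π_1 = (2/7)/(2/7 + 2/7) = (2/7)/(4/7) = 1/2,
  π_2 = (2/7)/(2/7 + 2/7) = (2/7)/(4/7) = 1/2.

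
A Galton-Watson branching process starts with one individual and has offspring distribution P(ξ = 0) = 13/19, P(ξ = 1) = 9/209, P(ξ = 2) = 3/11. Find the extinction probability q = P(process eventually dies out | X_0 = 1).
q = 1

Mean offspring μ = 0·13/19 + 1·9/209 + 2·3/11 = 123/209 ≤ 1. For μ ≤ 1 with offspring not concentrated at 1, the Galton-Watson process goes extinct almost surely, so q = 1.
(Algebraic check: The pgf is f(s) = 13/19 + 9/209·s + 3/11·s². The extinction probability q is the smallest fixed point of f in [0, 1]. Setting s = f(s):
  3/11·s² + (9/209 − 1)·s + 13/19 = 0
  3/11·s² − (13/19 + 3/11)·s + 13/19 = 0
which factors as (s − 1)·(3/11·s − 13/19) = 0, giving roots s = 1 and s = (13/19)/(3/11) = 143/57. Since 143/57 ≥ 1, the smallest root in [0, 1] is s = 1.)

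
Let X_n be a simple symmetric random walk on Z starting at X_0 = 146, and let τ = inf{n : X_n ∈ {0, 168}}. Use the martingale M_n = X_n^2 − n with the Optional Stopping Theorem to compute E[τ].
E[τ] = 3212

M_n = X_n^2 − n is a martingale (since E[X_{n+1}^2 | F_n] = X_n^2 + 1). By OST (τ has finite mean in a bounded region), E[M_τ] = E[M_0] = X_0^2 − 0 = 146^2 = 21316. Also E[M_τ] = E[X_τ^2] − E[τ]. The walk exits at 0 or 168, with P(hit 168 first) = 146/168, so E[X_τ^2] = 168^2 · 146/168 + 0 = 24528. Thus E[τ] = E[X_τ^2] − E[M_τ] = 24528 − 21316 = 3212 = 146(168 − 146) = 3212.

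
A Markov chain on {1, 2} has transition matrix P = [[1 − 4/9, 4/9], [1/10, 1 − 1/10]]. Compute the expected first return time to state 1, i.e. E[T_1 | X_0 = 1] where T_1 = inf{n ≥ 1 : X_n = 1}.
E[T_1 | X_0 = 1] = 1/π_1 = 49/9

For an irreducible recurrent Markov chain with stationary distribution π, E[T_i | X_0 = i] = 1/π_i (Kac's formula). Here π_1 = (1/10)/(4/9 + 1/10) = (1/10)/(49/90) = 9/49, so E[T_1 | X_0 = 1] = 1/π_1 = (4/9 + 1/10)/(1/10) = (49/90)/(1/10) = 49/9.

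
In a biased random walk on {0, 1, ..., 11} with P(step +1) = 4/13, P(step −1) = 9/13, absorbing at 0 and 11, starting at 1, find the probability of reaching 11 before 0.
P(hit 11 before 0) = (1 − (9/4)^1) / (1 − (9/4)^11) = 1048576/6275373061

Let u_k denote P(reach 11 before 0 | start at k). Boundary: u_0 = 0, u_11 = 1. Recurrence: u_k = 4/13·u_{k+1} + 9/13·u_{k-1} for 1 ≤ k ≤ 10. Try u_k = A + B·r^k with r = q/p = (9/13)/(4/13) = 9/4. Substitution satisfies the recurrence; boundary conditions give:
  u_k = (1 − r^k) / (1 − r^N) = (1 − (9/4)^1) / (1 − (9/4)^11) = 1048576/6275373061.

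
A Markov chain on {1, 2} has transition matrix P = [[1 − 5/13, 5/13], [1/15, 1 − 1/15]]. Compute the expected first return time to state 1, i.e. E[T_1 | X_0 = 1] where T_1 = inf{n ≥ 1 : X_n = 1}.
E[T_1 | X_0 = 1] = 1/π_1 = 88/13

For an irreducible recurrent Markov chain with stationary distribution π, E[T_i | X_0 = i] = 1/π_i (Kac's formula). Here π_1 = (1/15)/(5/13 + 1/15) = (1/15)/(88/195) = 13/88, so E[T_1 | X_0 = 1] = 1/π_1 = (5/13 + 1/15)/(1/15) = (88/195)/(1/15) = 88/13.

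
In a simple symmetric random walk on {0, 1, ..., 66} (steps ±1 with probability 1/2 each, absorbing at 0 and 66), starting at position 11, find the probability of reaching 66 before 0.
P(hit 66 before 0) = 11/66 = 1/6

Let u_k = P(hit 66 before 0 | start at k). Then u_0 = 0, u_66 = 1, and u_k = u_{k-1}/2 + u_{k+1}/2 for 1 ≤ k ≤ 65. This harmonic recurrence is solved by u_k = k/66, giving u_11 = 11/66 = 1/6.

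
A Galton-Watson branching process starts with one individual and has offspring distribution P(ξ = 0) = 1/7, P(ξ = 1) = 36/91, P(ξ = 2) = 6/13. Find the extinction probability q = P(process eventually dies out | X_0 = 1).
q = 13/42

The pgf is f(s) = 1/7 + 36/91·s + 6/13·s². The extinction probability q is the smallest fixed point of f in [0, 1]. Setting s = f(s):
  6/13·s² + (36/91 − 1)·s + 1/7 = 0
  6/13·s² − (1/7 + 6/13)·s + 1/7 = 0
which factors as (s − 1)·(6/13·s − 1/7) = 0, giving roots s = 1 and s = (1/7)/(6/13) = 13/42.
Mean offspring μ = 36/91 + 2·6/13 = 120/91 > 1 (supercritical), so q < 1. The extinction probability is the smaller root: q = (1/7)/(6/13) = 13/42.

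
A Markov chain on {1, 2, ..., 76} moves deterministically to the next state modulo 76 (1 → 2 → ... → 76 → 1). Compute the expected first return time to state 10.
E[T_10 | X_0 = 10] = 76

The chain cycles deterministically, so starting at state 10 it returns in exactly 76 steps. Equivalently, the stationary distribution is uniform π_j = 1/76 for every state j, so by Kac's formula E[T_10] = 1/π_10 = 76.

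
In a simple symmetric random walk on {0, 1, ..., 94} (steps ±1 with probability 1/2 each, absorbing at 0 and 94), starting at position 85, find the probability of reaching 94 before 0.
P(hit 94 before 0) = 85/94

Let u_k = P(hit 94 before 0 | start at k). Then u_0 = 0, u_94 = 1, and u_k = u_{k-1}/2 + u_{k+1}/2 for 1 ≤ k ≤ 93. This harmonic recurrence is solved by u_k = k/94, giving u_85 = 85/94.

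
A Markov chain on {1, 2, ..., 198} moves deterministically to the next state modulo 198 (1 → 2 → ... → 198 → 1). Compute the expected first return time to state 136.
E[T_136 | X_0 = 136] = 198

The chain cycles deterministically, so starting at state 136 it returns in exactly 198 steps. Equivalently, the stationary distribution is uniform π_j = 1/198 for every state j, so by Kac's formula E[T_136] = 1/π_136 = 198.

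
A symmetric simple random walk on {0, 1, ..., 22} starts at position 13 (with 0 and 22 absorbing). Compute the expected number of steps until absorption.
E[τ | X_0 = 13] = 117

Let v_k = E[τ | X_0 = k]. Boundary: v_0 = v_22 = 0. Recurrence: v_k = 1 + (v_{k-1} + v_{k+1})/2 for 1 ≤ k ≤ 21. The particular solution to v_k − (v_{k-1} + v_{k+1})/2 = 1 is v_k = −k^2. Adding homogeneous solution A + B k and matching boundaries gives v_k = k (22 − k). Substituting k = 13: v_13 = 13 · 9 = 117.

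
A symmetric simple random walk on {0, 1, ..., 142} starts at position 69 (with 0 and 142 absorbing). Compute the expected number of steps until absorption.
E[τ | X_0 = 69] = 5037

Let v_k = E[τ | X_0 = k]. Boundary: v_0 = v_142 = 0. Recurrence: v_k = 1 + (v_{k-1} + v_{k+1})/2 for 1 ≤ k ≤ 141. The particular solution to v_k − (v_{k-1} + v_{k+1})/2 = 1 is v_k = −k^2. Adding homogeneous solution A + B k and matching boundaries gives v_k = k (142 − k). Substituting k = 69: v_69 = 69 · 73 = 5037.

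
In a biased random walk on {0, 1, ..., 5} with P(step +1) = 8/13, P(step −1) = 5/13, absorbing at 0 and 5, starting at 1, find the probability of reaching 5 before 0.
P(hit 5 before 0) = (1 − (5/8)^1) / (1 − (5/8)^5) = 4096/9881

Let u_k denote P(reach 5 before 0 | start at k). Boundary: u_0 = 0, u_5 = 1. Recurrence: u_k = 8/13·u_{k+1} + 5/13·u_{k-1} for 1 ≤ k ≤ 4. Try u_k = A + B·r^k with r = q/p = (5/13)/(8/13) = 5/8. Substitution satisfies the recurrence; boundary conditions give:
  u_k = (1 − r^k) / (1 − r^N) = (1 − (5/8)^1) / (1 − (5/8)^5) = 4096/9881.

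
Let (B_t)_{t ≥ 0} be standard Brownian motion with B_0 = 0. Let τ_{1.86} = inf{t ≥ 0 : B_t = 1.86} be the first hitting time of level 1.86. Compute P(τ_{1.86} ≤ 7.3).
P(τ_{1.86} ≤ 7.3) = 2(1 − Φ(1.86/√7.3)) = 2(1 − Φ(0.6884)) ≈ 0.4912

By the reflection principle for standard BM, P(τ_b ≤ t) = 2 · P(B_t ≥ b). Since B_t ~ N(0, t), P(B_t ≥ 1.86) = 1 − Φ(1.86/√t) = 1 − Φ(1.86/√7.3) = 1 − Φ(0.6884) ≈ 0.24560. Doubling: P(τ_{1.86} ≤ 7.3) ≈ 2 · 0.24560 = 0.49120 ≈ 0.4912.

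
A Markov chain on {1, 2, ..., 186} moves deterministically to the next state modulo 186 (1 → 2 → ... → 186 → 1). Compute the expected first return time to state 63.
E[T_63 | X_0 = 63] = 186

The chain cycles deterministically, so starting at state 63 it returns in exactly 186 steps. Equivalently, the stationary distribution is uniform π_j = 1/186 for every state j, so by Kac's formula E[T_63] = 1/π_63 = 186.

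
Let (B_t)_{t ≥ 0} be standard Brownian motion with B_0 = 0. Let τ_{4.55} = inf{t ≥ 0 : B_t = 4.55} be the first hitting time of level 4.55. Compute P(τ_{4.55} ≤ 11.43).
P(τ_{4.55} ≤ 11.43) = 2(1 − Φ(4.55/√11.43)) = 2(1 − Φ(1.3458)) ≈ 0.1784

By the reflection principle for standard BM, P(τ_b ≤ t) = 2 · P(B_t ≥ b). Since B_t ~ N(0, t), P(B_t ≥ 4.55) = 1 − Φ(4.55/√t) = 1 − Φ(4.55/√11.43) = 1 − Φ(1.3458) ≈ 0.08918. Doubling: P(τ_{4.55} ≤ 11.43) ≈ 2 · 0.08918 = 0.17836 ≈ 0.1784.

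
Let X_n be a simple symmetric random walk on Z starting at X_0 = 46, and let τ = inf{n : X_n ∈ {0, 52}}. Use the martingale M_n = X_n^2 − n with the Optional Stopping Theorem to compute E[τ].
E[τ] = 276

M_n = X_n^2 − n is a martingale (since E[X_{n+1}^2 | F_n] = X_n^2 + 1). By OST (τ has finite mean in a bounded region), E[M_τ] = E[M_0] = X_0^2 − 0 = 46^2 = 2116. Also E[M_τ] = E[X_τ^2] − E[τ]. The walk exits at 0 or 52, with P(hit 52 first) = 46/52, so E[X_τ^2] = 52^2 · 46/52 + 0 = 2392. Thus E[τ] = E[X_τ^2] − E[M_τ] = 2392 − 2116 = 276 = 46(52 − 46) = 276.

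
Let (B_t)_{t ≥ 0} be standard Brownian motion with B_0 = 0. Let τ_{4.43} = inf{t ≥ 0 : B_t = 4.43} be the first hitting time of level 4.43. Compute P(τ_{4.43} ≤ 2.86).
P(τ_{4.43} ≤ 2.86) = 2(1 − Φ(4.43/√2.86)) = 2(1 − Φ(2.6195)) ≈ 0.0088

By the reflection principle for standard BM, P(τ_b ≤ t) = 2 · P(B_t ≥ b). Since B_t ~ N(0, t), P(B_t ≥ 4.43) = 1 − Φ(4.43/√t) = 1 − Φ(4.43/√2.86) = 1 − Φ(2.6195) ≈ 0.00440. Doubling: P(τ_{4.43} ≤ 2.86) ≈ 2 · 0.00440 = 0.00880 ≈ 0.0088.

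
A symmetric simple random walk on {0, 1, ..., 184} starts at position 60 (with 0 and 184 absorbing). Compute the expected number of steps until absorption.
E[τ | X_0 = 60] = 7440

Let v_k = E[τ | X_0 = k]. Boundary: v_0 = v_184 = 0. Recurrence: v_k = 1 + (v_{k-1} + v_{k+1})/2 for 1 ≤ k ≤ 183. The particular solution to v_k − (v_{k-1} + v_{k+1})/2 = 1 is v_k = −k^2. Adding homogeneous solution A + B k and matching boundaries gives v_k = k (184 − k). Substituting k = 60: v_60 = 60 · 124 = 7440.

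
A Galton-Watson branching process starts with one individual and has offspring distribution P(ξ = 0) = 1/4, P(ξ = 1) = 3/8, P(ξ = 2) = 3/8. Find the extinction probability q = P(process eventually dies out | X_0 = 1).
q = 2/3

The pgf is f(s) = 1/4 + 3/8·s + 3/8·s². The extinction probability q is the smallest fixed point of f in [0, 1]. Setting s = f(s):
  3/8·s² + (3/8 − 1)·s + 1/4 = 0
  3/8·s² − (1/4 + 3/8)·s + 1/4 = 0
which factors as (s − 1)·(3/8·s − 1/4) = 0, giving roots s = 1 and s = (1/4)/(3/8) = 2/3.
Mean offspring μ = 3/8 + 2·3/8 = 9/8 > 1 (supercritical), so q < 1. The extinction probability is the smaller root: q = (1/4)/(3/8) = 2/3.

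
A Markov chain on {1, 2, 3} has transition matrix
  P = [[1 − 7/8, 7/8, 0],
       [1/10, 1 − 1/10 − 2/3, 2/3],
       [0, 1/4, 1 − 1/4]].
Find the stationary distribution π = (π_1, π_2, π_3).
π = (12/397, 105/397, 280/397)

This is a birth-death chain on three states, which satisfies detailed balance: π_1 · P_{12} = π_2 · P_{21} and π_2 · P_{23} = π_3 · P_{32}.
From π_1 · 7/8 = π_2 · 1/10: π_2/π_1 = (7/8)/(1/10) = 35/4.
From π_2 · 2/3 = π_3 · 1/4: π_3/π_2 = (2/3)/(1/4) = 8/3.
Take π_1 proportional to 1; then unnormalized π = (1, 35/4, 70/3). Normalize by dividing by the sum 397/12:
  π = (12/397, 105/397, 280/397).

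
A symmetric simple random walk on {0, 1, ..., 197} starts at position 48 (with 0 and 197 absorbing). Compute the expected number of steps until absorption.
E[τ | X_0 = 48] = 7152

Let v_k = E[τ | X_0 = k]. Boundary: v_0 = v_197 = 0. Recurrence: v_k = 1 + (v_{k-1} + v_{k+1})/2 for 1 ≤ k ≤ 196. The particular solution to v_k − (v_{k-1} + v_{k+1})/2 = 1 is v_k = −k^2. Adding homogeneous solution A + B k and matching boundaries gives v_k = k (197 − k). Substituting k = 48: v_48 = 48 · 149 = 7152.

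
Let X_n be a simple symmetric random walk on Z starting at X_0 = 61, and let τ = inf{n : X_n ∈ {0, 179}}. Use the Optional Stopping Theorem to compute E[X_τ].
E[X_τ] = 61

X_n is a martingale and τ is a bounded-mean stopping time (indeed τ is finite a.s. with bounded expectation since the walk is in a bounded region). By the OST, E[X_τ] = E[X_0] = 61. Equivalently: E[X_τ] = 179 · P(hit 179 first) + 0 · P(hit 0 first) = 179 · (61/179) = 61.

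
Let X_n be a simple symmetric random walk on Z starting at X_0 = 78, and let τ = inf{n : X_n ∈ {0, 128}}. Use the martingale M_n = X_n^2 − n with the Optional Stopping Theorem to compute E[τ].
E[τ] = 3900

M_n = X_n^2 − n is a martingale (since E[X_{n+1}^2 | F_n] = X_n^2 + 1). By OST (τ has finite mean in a bounded region), E[M_τ] = E[M_0] = X_0^2 − 0 = 78^2 = 6084. Also E[M_τ] = E[X_τ^2] − E[τ]. The walk exits at 0 or 128, with P(hit 128 first) = 78/128, so E[X_τ^2] = 128^2 · 78/128 + 0 = 9984. Thus E[τ] = E[X_τ^2] − E[M_τ] = 9984 − 6084 = 3900 = 78(128 − 78) = 3900.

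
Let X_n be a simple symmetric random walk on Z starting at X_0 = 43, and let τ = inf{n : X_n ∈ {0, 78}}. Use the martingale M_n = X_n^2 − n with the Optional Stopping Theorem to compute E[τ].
E[τ] = 1505

M_n = X_n^2 − n is a martingale (since E[X_{n+1}^2 | F_n] = X_n^2 + 1). By OST (τ has finite mean in a bounded region), E[M_τ] = E[M_0] = X_0^2 − 0 = 43^2 = 1849. Also E[M_τ] = E[X_τ^2] − E[τ]. The walk exits at 0 or 78, with P(hit 78 first) = 43/78, so E[X_τ^2] = 78^2 · 43/78 + 0 = 3354. Thus E[τ] = E[X_τ^2] − E[M_τ] = 3354 − 1849 = 1505 = 43(78 − 43) = 1505.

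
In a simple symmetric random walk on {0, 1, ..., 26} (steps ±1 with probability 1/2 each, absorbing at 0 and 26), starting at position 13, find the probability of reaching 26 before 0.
P(hit 26 before 0) = 13/26 = 1/2

Let u_k = P(hit 26 before 0 | start at k). Then u_0 = 0, u_26 = 1, and u_k = u_{k-1}/2 + u_{k+1}/2 for 1 ≤ k ≤ 25. This harmonic recurrence is solved by u_k = k/26, giving u_13 = 13/26 = 1/2.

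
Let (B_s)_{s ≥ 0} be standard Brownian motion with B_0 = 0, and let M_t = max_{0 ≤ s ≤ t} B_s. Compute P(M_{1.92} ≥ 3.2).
P(M_{1.92} ≥ 3.2) = 2·P(B_{1.92} ≥ 3.2) = 2(1 − Φ(3.2/√1.92)) ≈ 0.0209

By the reflection principle for Brownian motion, P(M_t ≥ a) = 2 · P(B_t ≥ a) for a ≥ 0. Since B_t ~ N(0, t), P(B_t ≥ 3.2) = 1 − Φ(3.2/√t) = 1 − Φ(3.2/√1.92) = 1 − Φ(2.3094). So
  P(M_{1.92} ≥ 3.2) = 2(1 − Φ(2.3094)) ≈ 0.0209.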